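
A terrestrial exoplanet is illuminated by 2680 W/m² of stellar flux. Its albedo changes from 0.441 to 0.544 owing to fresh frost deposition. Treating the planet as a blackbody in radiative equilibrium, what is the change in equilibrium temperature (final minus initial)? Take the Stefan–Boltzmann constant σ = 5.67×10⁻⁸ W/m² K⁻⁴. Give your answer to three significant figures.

Before: T₁ = [2680·0.559/(4σ)]^(1/4) = 285.1 K.
Final:   T₂ = [S(1−0.544)/(4σ)]^(1/4) = 270.9 K.
ΔT = T₂ − T₁ = -14.15 K.

-14.2 K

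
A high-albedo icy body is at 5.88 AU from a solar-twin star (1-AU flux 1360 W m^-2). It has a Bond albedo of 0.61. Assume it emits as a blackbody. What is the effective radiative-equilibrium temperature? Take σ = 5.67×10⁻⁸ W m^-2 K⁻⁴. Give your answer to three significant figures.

Flux at the orbit: S = 1360/(5.88)² = 39.34 W m^-2.
Absorbed flux (global mean): S(1−α)/4 = 39.34·0.39/4 = 3.835 W m^-2.
Balancing against σT⁴: T = (3.835/5.67×10⁻⁸)^(1/4) = 90.69 K.

90.7 kelvin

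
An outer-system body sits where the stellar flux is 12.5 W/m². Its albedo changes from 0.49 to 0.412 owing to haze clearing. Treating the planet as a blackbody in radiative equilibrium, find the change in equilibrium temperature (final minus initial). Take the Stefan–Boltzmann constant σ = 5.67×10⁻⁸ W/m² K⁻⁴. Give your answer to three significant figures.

2.64 kelvin

With α = 0.49, T₁ = 72.81 K.
With α = 0.412, T₂ = 75.45 K.
ΔT = T₂ − T₁ = 2.637 K.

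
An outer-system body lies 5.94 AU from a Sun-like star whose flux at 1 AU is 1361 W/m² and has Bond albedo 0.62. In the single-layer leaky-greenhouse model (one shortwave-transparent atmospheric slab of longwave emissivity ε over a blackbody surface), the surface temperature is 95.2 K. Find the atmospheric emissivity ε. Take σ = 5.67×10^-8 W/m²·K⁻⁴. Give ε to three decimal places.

By the inverse-square law, S = 1361/5.94² = 38.57 W/m².
First, T_e = [38.57·(1−0.62)/(4σ)]^(1/4) = 89.66 K.
T_s⁴ = T_e⁴·2/(2−ε) → ε = 2 − 2(T_e/T_s)⁴ = 2 − 2·(89.66/95.2)⁴ = 0.4264.

0.426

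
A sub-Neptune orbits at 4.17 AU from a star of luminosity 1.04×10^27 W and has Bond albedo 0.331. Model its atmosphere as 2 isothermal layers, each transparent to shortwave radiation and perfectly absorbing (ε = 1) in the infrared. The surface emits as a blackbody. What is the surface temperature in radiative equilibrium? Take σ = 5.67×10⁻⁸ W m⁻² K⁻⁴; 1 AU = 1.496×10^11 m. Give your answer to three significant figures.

208 kelvin

d = 4.17 × 1.496×10^11 m = 6.238×10^11 m.
Spreading L over a sphere of radius d: S = 1.04×10^27/(4π·6.24×10^11²) = 212.7 W m⁻².
The effective emission temperature is T_e = [S(1−α)/(4σ)]^¼ = 158.3 K.
Layer-by-layer balance gives σT_s⁴ = (N+1)σT_e⁴, so T_s = 3^¼·158.3 = 208.3 K.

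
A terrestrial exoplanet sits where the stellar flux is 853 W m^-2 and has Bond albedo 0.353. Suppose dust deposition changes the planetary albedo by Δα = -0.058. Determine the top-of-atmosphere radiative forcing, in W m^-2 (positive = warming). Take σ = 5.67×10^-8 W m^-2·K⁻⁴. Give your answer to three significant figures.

ΔF = −(S/4)Δα = −(853.0/4)×(-0.058) = 12.37 W m^-2.

12.4 W m^-2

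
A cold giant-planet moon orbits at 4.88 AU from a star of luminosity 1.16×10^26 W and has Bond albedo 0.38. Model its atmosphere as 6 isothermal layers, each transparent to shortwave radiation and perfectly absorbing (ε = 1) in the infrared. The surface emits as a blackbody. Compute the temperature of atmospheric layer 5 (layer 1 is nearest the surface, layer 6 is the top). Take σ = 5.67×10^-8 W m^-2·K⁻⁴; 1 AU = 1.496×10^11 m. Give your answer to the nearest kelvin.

99 K

d = 4.88 × 1.496×10^11 m = 7.300×10^11 m.
Spreading L over a sphere of radius d: S = 1.16×10^26/(4π·7.30×10^11²) = 17.32 W m^-2.
OLR = S(1−α)/4 = 2.685 W m^-2; the top layer radiates at T_e = 82.95 K.
Each opaque layer satisfies 2T_j⁴ = T_{j−1}⁴ + T_{j+1}⁴, giving T_k⁴ = (N+1−k)T_e⁴.
T_5 = (2)^(1/4)·82.95 = 98.65 K.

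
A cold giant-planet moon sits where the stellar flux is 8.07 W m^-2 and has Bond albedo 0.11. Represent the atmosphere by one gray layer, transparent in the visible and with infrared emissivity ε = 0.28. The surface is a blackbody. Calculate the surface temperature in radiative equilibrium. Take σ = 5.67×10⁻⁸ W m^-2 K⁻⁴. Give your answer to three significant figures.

77.9 kelvin

At the top of the atmosphere, σT_e⁴ = S(1−α)/4 = 1.796 W m^-2, giving T_e = 75.02 K.
For a single slab of emissivity ε, T_s⁴ = 2T_e⁴/(2−ε); thus T_s = 75.02·(1.163)^(1/4) = 77.90 K.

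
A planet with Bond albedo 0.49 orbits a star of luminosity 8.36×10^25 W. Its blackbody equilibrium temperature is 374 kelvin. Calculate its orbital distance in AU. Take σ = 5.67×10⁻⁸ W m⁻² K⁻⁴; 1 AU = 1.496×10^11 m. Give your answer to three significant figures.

Required flux: S = 4σT⁴/(1−α) = 8701 W m⁻².
Then d = [L/(4πS)]^(1/2) = 2.765×10^10 m, i.e. 0.1848 AU.

0.185 AU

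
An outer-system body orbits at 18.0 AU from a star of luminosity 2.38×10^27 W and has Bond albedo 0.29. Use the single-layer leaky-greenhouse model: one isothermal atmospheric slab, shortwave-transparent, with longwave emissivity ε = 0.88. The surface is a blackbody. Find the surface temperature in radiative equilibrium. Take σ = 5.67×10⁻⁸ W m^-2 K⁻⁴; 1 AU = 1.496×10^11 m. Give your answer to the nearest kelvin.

d = 18.0 × 1.496×10^11 m = 2.693×10^12 m.
Flux at the orbit: S = L/(4πd²) = 2.38×10^27/(4π·(2.69×10^12)²) = 26.12 W m^-2.
The planet radiates to space at T_e = [S(1−α)/(4σ)]^(1/4) = 95.09 K.
The surface balance (absorbed SW + ε·downward IR = σT_s⁴) with T_a⁴ = T_s⁴/2 reduces to T_s = T_e·[2/(2−ε)]^¼ = 109.9 K.

110 K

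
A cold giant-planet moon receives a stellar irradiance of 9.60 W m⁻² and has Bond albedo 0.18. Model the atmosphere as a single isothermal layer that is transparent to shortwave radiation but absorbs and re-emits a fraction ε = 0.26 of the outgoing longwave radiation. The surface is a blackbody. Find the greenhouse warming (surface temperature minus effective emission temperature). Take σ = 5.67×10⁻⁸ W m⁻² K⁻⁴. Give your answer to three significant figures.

Effective emission temperature (TOA balance): σT_e⁴ = S(1−α)/4 = 1.968 W m⁻² → T_e = 76.76 K.
For a single slab of emissivity ε, T_s⁴ = 2T_e⁴/(2−ε); thus T_s = 76.76·(1.149)^(1/4) = 79.48 K.
Greenhouse warming: T_s − T_e = 2.719 K.

2.72 K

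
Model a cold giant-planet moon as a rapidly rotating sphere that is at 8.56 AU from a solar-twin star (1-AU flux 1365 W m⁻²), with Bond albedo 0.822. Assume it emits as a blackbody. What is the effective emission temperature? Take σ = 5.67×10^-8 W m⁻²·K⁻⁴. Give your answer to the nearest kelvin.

62 kelvin

By the inverse-square law, S = 1365/8.56² = 18.63 W m⁻².
The planet absorbs (1−α)S over its disc πR² and re-emits over 4πR², so the mean absorbed flux is (1−0.822)·18.63/4 = 0.8290 W m⁻².
Balancing against σT⁴: T = (0.8290/5.67×10⁻⁸)^(1/4) = 61.84 K.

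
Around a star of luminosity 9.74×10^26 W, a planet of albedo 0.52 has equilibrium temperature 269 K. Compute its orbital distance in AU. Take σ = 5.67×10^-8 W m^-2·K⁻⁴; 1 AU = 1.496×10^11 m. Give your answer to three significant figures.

Required flux: S = 4σT⁴/(1−α) = 2474 W m^-2.
Then d = [L/(4πS)]^(1/2) = 1.770×10^11 m, i.e. 1.183 AU.

1.18 AU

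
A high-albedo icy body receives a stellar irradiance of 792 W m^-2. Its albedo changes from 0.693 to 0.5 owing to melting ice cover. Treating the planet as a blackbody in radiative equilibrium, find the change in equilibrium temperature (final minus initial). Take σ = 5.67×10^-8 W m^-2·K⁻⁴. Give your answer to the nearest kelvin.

Initial: T₁ = [S(1−0.693)/(4σ)]^(1/4) = 180.9 K.
Final:   T₂ = [S(1−0.5)/(4σ)]^(1/4) = 204.4 K.
ΔT = T₂ − T₁ = 23.47 K.

23 K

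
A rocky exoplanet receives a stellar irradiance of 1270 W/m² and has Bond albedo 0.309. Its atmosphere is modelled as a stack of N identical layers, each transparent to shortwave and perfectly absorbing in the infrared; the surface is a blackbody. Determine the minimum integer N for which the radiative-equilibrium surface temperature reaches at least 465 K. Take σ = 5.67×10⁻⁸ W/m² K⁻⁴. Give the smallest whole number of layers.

12

OLR = S(1−α)/4 = 219.4 W/m²; the top layer radiates at T_e = 249.4 K.
Need (N+1)T_e⁴ ≥ T_s⁴, i.e. N+1 ≥ (465/249.4)⁴ = 12.083.
The minimum whole number is N = 12.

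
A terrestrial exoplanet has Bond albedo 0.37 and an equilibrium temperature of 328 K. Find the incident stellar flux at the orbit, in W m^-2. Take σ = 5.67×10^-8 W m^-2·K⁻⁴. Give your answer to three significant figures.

4170 W m^-2

Invert the energy balance for S: S = 4σT⁴/(1−α).
σT⁴ = 5.67×10⁻⁸·(328)⁴ = 656.3 W m^-2.
So S = 4×656.3/(1−0.37) = 4167 W m^-2.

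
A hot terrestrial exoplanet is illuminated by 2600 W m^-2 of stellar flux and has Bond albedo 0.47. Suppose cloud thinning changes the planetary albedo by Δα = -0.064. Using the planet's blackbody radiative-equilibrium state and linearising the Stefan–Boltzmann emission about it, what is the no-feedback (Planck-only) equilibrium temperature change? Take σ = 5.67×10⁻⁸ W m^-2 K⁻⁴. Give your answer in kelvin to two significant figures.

8.4 kelvin

Unperturbed T_e = [2600·(1−0.47)/(4σ)]^¼ = 279.2 K.
The change in absorbed flux is Δ[S(1−α)/4] = −SΔα/4 = 41.60 W m^-2.
Linearising σT⁴ gives d(σT⁴)/dT = 4σT_e³ = 4.936 W m^-2 per K.
ΔT₀ = ΔF/λ_P = 41.60/4.936 = 8.43 K.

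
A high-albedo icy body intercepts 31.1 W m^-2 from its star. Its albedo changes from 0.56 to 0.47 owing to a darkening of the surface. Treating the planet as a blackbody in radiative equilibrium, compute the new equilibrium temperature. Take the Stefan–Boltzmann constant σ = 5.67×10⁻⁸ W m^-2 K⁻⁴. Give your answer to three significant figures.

T₂ = [S(1−α₂)/(4σ)]^(1/4) = [31.10·0.53/(4σ)]^(1/4) = 92.33 K.

92.3 K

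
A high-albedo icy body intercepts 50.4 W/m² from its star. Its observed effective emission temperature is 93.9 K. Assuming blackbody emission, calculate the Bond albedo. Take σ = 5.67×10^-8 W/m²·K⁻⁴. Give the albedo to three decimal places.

0.650

From σT⁴ = S(1−α)/4 we invert for α: 1−α = 4σT⁴/S.
4σT⁴ = 4·5.67×10⁻⁸·(93.9)⁴ = 17.63 W/m².
1−α = 17.63/50.40 = 0.3498, so α = 0.6502.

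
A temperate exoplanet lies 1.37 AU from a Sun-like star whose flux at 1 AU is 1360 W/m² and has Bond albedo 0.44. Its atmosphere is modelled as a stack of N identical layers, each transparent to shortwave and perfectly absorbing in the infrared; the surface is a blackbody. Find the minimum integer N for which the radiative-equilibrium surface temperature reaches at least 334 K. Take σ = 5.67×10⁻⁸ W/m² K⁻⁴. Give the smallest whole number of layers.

6

Flux at the orbit: S = 1360/(1.37)² = 724.6 W/m².
OLR = S(1−α)/4 = 101.4 W/m²; the top layer radiates at T_e = 205.7 K.
Need (N+1)T_e⁴ ≥ T_s⁴, i.e. N+1 ≥ (334/205.7)⁴ = 6.956.
Rounding up, N = 6.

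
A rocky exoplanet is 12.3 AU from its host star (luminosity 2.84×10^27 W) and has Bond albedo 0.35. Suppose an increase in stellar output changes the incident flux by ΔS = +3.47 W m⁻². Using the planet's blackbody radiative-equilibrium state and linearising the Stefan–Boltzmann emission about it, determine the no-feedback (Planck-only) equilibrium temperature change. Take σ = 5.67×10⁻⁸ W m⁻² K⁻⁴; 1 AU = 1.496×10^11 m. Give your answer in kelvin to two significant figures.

Orbital distance: d = 12.3 AU = 1.840×10^12 m.
Flux at the orbit: S = L/(4πd²) = 2.84×10^27/(4π·(1.84×10^12)²) = 66.75 W m⁻².
Reference equilibrium: T_e = [S(1−α)/(4σ)]^(1/4) = 117.6 K.
TOA radiative forcing: ΔF = (1−α)ΔS/4 = 0.65·(+3.47)/4 = 0.5639 W m⁻².
Planck response: λ_P = 4σT_e³ = 4·5.67×10⁻⁸·(117.6)³ = 0.3689 W m⁻²/K.
So ΔT₀ = 0.5639/0.3689 = 1.53 K.

1.5 K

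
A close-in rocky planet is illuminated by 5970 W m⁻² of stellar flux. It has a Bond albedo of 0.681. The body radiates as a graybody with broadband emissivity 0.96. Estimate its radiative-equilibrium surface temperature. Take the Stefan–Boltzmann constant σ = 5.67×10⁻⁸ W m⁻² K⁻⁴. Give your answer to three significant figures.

The planet absorbs (1−α)S over its disc πR² and re-emits over 4πR², so the mean absorbed flux is (1−0.681)·5970/4 = 476.1 W m⁻².
Equating to εσT⁴ with ε = 0.96: T = (476.1/0.96σ)^(1/4) = 305.8 K.

306 kelvin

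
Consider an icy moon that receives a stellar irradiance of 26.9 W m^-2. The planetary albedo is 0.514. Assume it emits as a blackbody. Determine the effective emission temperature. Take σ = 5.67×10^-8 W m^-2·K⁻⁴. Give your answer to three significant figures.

87.1 K

Absorbed flux (global mean): S(1−α)/4 = 26.90·0.486/4 = 3.268 W m^-2.
Balancing against σT⁴: T = (3.268/5.67×10⁻⁸)^(1/4) = 87.13 K.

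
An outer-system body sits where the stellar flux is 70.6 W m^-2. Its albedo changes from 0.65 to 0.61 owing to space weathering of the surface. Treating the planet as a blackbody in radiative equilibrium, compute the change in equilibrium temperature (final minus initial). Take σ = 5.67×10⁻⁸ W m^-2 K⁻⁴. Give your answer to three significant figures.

2.80 K

With α = 0.65, T₁ = 102.2 K.
After:  T₂ = [70.60·0.39/(4σ)]^(1/4) = 105.0 K.
Change: 105.0 − 102.2 = 2.802 K.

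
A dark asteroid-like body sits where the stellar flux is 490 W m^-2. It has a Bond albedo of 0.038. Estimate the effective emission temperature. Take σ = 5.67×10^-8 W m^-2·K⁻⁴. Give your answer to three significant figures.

Averaging over the sphere, the absorbed flux is S(1−α)/4 = 117.8 W m^-2.
Balancing against σT⁴: T = (117.8/5.67×10⁻⁸)^(1/4) = 213.5 K.

214 kelvin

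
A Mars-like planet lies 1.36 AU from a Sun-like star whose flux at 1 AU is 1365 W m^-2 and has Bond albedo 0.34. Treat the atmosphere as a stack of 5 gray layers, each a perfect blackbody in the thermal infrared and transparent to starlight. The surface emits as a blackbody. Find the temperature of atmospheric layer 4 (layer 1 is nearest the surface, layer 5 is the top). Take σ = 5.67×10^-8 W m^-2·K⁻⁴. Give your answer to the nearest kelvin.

256 kelvin

Irradiance scales as 1/d², so S = 1365 W m^-2 × (1/1.36)² = 738.0 W m^-2.
The effective emission temperature is T_e = [S(1−α)/(4σ)]^¼ = 215.3 K.
Each opaque layer satisfies 2T_j⁴ = T_{j−1}⁴ + T_{j+1}⁴, giving T_k⁴ = (N+1−k)T_e⁴.
T_4 = (2)^(1/4)·215.3 = 256.0 K.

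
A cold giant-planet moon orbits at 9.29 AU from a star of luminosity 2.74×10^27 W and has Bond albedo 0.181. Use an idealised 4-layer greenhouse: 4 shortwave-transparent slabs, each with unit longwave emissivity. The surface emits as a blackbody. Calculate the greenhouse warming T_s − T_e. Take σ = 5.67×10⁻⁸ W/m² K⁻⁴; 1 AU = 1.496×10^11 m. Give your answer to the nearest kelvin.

70 K

Orbital distance: d = 9.29 AU = 1.390×10^12 m.
Flux at the orbit: S = L/(4πd²) = 2.74×10^27/(4π·(1.39×10^12)²) = 112.9 W/m².
The effective emission temperature is T_e = [S(1−α)/(4σ)]^¼ = 142.1 K.
T_s = (N+1)^(1/4)·T_e = 212.5 K.
Warming: T_s − T_e = 70.39 K.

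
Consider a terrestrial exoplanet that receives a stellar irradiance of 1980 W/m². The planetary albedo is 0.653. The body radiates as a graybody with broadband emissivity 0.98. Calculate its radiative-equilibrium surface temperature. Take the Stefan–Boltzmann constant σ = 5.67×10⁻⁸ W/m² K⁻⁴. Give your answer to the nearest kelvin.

The planet absorbs (1−α)S over its disc πR² and re-emits over 4πR², so the mean absorbed flux is (1−0.653)·1980/4 = 171.8 W/m².
Equating to εσT⁴ with ε = 0.98: T = (171.8/0.98σ)^(1/4) = 235.8 K.

236 K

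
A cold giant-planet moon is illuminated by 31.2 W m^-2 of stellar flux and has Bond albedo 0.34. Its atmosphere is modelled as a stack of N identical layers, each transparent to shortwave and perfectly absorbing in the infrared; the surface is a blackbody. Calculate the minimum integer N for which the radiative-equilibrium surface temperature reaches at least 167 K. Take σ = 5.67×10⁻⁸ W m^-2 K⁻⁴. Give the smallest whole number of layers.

The effective emission temperature is T_e = [S(1−α)/(4σ)]^¼ = 97.61 K.
T_s = (N+1)^(1/4)·T_e ≥ 167 K requires N+1 ≥ (T_s/T_e)⁴ = (167/97.61)⁴ = 8.567.
The minimum whole number is N = 8.

8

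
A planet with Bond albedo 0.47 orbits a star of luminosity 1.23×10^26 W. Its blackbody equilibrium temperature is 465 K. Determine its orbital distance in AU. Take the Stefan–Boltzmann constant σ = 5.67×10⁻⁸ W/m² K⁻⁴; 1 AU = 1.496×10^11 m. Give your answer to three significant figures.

0.148 AU

The flux needed for this T is 4σT⁴/(1−0.47) = 20010 W/m².
From L = 4πd²S, d = √(1.23×10^26/(4π·20010)) = 2.212×10^10 m = 0.1479 AU.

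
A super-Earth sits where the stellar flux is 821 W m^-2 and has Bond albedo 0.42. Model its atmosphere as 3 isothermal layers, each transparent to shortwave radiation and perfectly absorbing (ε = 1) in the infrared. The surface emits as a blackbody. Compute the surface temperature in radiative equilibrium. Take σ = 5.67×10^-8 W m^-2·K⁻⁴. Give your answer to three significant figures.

Top-of-atmosphere balance: σT_e⁴ = S(1−α)/4 = 119.0 W m^-2 → T_e = 214.1 K.
With N = 3 opaque layers, T_s = (N+1)^(1/4)·T_e = 4^(1/4)·214.1 = 302.7 K.

303 kelvin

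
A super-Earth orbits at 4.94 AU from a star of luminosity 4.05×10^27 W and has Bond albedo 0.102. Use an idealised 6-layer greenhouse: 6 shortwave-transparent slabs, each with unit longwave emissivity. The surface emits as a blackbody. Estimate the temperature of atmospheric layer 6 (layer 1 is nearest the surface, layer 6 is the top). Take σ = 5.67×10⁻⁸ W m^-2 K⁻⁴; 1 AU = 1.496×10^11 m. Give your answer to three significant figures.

220 K

d = 4.94 × 1.496×10^11 m = 7.390×10^11 m.
S = L/(4πd²) = 590.1 W m^-2.
Top-of-atmosphere balance: σT_e⁴ = S(1−α)/4 = 132.5 W m^-2 → T_e = 219.9 K.
In the N-layer model, layer k (counted from the surface) has T_k = (N+1−k)^(1/4)·T_e.
T_6 = (1)^(1/4)·219.9 = 219.9 K.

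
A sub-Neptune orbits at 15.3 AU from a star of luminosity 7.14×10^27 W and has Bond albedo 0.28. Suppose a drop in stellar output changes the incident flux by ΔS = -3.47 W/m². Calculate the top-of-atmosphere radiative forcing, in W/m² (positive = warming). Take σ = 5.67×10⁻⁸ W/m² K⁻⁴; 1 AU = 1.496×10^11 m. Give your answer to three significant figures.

-0.625 W/m²

d = 15.3 × 1.496×10^11 m = 2.289×10^12 m.
Flux at the orbit: S = L/(4πd²) = 7.14×10^27/(4π·(2.29×10^12)²) = 108.5 W/m².
TOA radiative forcing: ΔF = (1−α)ΔS/4 = 0.72·(-3.47)/4 = -0.6246 W/m².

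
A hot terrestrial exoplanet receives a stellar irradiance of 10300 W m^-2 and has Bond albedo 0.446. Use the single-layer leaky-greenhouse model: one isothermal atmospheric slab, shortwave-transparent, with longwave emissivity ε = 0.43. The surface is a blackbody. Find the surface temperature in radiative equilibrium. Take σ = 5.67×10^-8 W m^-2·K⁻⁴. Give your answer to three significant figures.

423 K

The planet radiates to space at T_e = [S(1−α)/(4σ)]^(1/4) = 398.3 K.
For a single slab of emissivity ε, T_s⁴ = 2T_e⁴/(2−ε); thus T_s = 398.3·(1.274)^(1/4) = 423.1 K.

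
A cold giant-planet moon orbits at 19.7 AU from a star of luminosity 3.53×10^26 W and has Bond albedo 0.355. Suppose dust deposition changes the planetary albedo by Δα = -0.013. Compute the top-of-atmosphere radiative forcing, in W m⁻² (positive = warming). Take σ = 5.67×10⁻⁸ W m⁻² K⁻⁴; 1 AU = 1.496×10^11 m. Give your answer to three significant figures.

Orbital distance: d = 19.7 AU = 2.947×10^12 m.
Flux at the orbit: S = L/(4πd²) = 3.53×10^26/(4π·(2.95×10^12)²) = 3.234 W m⁻².
ΔF = −(S/4)Δα = −(3.234/4)×(-0.013) = 0.01051 W m⁻².

0.0105 W m⁻²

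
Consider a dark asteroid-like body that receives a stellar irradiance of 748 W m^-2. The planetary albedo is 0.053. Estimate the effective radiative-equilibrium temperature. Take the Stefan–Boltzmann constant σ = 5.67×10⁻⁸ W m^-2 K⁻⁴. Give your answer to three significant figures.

The planet absorbs (1−α)S over its disc πR² and re-emits over 4πR², so the mean absorbed flux is (1−0.053)·748.0/4 = 177.1 W m^-2.
In equilibrium σT⁴ equals this, so T = 236.4 K.

236 kelvin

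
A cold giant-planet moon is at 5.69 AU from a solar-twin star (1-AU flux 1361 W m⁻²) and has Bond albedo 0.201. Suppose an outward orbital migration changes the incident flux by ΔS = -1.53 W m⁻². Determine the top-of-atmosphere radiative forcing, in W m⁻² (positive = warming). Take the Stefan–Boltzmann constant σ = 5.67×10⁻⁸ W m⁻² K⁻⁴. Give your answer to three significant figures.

Flux at the orbit: S = 1361/(5.69)² = 42.04 W m⁻².
Only a fraction (1−α) is absorbed and it's spread over 4πR², so ΔF = (1−α)ΔS/4 = -0.3056 W m⁻².

-0.306 W m⁻²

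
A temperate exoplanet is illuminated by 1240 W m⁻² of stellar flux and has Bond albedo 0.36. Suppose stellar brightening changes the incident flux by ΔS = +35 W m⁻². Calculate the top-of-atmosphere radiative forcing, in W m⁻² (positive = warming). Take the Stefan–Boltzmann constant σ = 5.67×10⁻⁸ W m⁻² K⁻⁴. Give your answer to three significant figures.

5.60 W m⁻²

Only a fraction (1−α) is absorbed and it's spread over 4πR², so ΔF = (1−α)ΔS/4 = 5.600 W m⁻².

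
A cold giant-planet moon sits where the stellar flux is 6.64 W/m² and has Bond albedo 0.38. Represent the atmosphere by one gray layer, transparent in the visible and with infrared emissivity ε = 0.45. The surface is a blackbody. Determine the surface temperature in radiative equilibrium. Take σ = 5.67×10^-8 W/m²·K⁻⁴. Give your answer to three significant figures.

The planet radiates to space at T_e = [S(1−α)/(4σ)]^(1/4) = 65.27 K.
Surface balance with a leaky layer gives σT_s⁴ = σT_e⁴·2/(2−ε), so T_s = T_e·[2/(2−0.45)]^(1/4) = 69.57 K.

69.6 kelvin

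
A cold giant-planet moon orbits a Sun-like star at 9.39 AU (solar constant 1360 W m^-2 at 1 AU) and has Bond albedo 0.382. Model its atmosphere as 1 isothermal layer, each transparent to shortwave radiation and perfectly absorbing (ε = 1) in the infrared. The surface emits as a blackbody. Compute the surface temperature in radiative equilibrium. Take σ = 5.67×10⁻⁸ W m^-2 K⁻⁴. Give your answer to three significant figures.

By the inverse-square law, S = 1360/9.39² = 15.42 W m^-2.
Top-of-atmosphere balance: σT_e⁴ = S(1−α)/4 = 2.383 W m^-2 → T_e = 80.52 K.
For an N-layer opaque stack, T_s⁴ = (N+1)T_e⁴, hence T_s = (2)^(1/4)×80.52 K = 95.75 K.

95.8 K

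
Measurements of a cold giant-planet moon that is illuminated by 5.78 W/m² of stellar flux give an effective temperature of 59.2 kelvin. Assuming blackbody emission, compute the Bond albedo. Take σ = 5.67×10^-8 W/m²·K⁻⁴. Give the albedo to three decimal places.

0.518

From σT⁴ = S(1−α)/4 we invert for α: 1−α = 4σT⁴/S.
σT⁴ = 0.6964 W/m², so 4σT⁴ = 2.786 W/m².
1−α = 2.786/5.780 = 0.4820, so α = 0.5180.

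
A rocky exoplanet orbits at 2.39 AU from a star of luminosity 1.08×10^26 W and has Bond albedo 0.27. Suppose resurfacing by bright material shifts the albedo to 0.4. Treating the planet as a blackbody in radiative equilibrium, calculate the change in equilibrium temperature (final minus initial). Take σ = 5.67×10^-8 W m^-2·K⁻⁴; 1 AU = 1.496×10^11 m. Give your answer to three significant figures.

Orbital distance: d = 2.39 AU = 3.575×10^11 m.
Flux at the orbit: S = L/(4πd²) = 1.08×10^26/(4π·(3.58×10^11)²) = 67.23 W m^-2.
Initial: T₁ = [S(1−0.27)/(4σ)]^(1/4) = 121.3 K.
Final:   T₂ = [S(1−0.4)/(4σ)]^(1/4) = 115.5 K.
Change: 115.5 − 121.3 = -5.803 K.

-5.80 K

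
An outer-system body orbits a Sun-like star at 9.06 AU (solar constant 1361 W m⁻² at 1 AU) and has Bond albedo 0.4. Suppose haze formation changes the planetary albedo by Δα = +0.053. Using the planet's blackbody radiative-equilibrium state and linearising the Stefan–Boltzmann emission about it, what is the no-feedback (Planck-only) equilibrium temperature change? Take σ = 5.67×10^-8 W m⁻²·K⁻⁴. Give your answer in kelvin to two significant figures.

-1.8 K

Flux at the orbit: S = 1361/(9.06)² = 16.58 W m⁻².
Unperturbed T_e = [16.58·(1−0.4)/(4σ)]^¼ = 81.38 K.
The change in absorbed flux is Δ[S(1−α)/4] = −SΔα/4 = -0.2197 W m⁻².
Linearising σT⁴ gives d(σT⁴)/dT = 4σT_e³ = 0.1222 W m⁻² per K.
Hence the no-feedback warming is ΔF/(4σT_e³) = -1.80 K.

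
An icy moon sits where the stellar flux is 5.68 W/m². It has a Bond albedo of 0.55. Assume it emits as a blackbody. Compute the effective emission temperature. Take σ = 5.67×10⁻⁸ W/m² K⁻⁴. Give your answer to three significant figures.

The planet absorbs (1−α)S over its disc πR² and re-emits over 4πR², so the mean absorbed flux is (1−0.55)·5.680/4 = 0.6390 W/m².
In equilibrium σT⁴ equals this, so T = 57.94 K.

57.9 K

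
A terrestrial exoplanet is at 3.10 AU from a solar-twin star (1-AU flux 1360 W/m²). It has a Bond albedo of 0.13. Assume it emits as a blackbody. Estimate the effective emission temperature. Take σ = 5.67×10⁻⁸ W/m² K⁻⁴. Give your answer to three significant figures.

153 K

Irradiance scales as 1/d², so S = 1360 W/m² × (1/3.10)² = 141.5 W/m².
The planet absorbs (1−α)S over its disc πR² and re-emits over 4πR², so the mean absorbed flux is (1−0.13)·141.5/4 = 30.78 W/m².
In equilibrium σT⁴ equals this, so T = 152.6 K.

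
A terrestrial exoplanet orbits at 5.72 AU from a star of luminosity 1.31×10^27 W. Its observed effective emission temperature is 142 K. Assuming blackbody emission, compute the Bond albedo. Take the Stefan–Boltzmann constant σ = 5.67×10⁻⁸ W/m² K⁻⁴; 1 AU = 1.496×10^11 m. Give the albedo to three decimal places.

Orbital distance: d = 5.72 AU = 8.557×10^11 m.
S = L/(4πd²) = 142.4 W/m².
From σT⁴ = S(1−α)/4 we invert for α: 1−α = 4σT⁴/S.
σT⁴ = 23.05 W/m², so 4σT⁴ = 92.21 W/m².
Hence α = 1 − 92.21/142.4 = 0.3523.

0.352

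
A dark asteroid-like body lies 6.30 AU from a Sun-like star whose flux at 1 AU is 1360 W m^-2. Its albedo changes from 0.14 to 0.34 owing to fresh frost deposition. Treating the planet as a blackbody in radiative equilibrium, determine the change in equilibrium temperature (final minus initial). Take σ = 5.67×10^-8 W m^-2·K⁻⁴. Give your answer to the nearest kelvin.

-7 kelvin

By the inverse-square law, S = 1360/6.30² = 34.27 W m^-2.
Initial: T₁ = [S(1−0.14)/(4σ)]^(1/4) = 106.8 K.
With α = 0.34, T₂ = 99.93 K.
Change: 99.93 − 106.8 = -6.836 K.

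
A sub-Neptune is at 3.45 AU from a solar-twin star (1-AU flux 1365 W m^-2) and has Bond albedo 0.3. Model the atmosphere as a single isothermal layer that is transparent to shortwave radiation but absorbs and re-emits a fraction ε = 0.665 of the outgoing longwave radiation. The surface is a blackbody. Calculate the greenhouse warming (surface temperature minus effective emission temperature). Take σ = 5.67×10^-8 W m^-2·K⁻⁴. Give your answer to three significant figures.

14.6 K

Irradiance scales as 1/d², so S = 1365 W m^-2 × (1/3.45)² = 114.7 W m^-2.
The planet radiates to space at T_e = [S(1−α)/(4σ)]^(1/4) = 137.2 K.
Surface balance with a leaky layer gives σT_s⁴ = σT_e⁴·2/(2−ε), so T_s = T_e·[2/(2−0.665)]^(1/4) = 151.7 K.
The atmosphere warms the surface by 14.59 K.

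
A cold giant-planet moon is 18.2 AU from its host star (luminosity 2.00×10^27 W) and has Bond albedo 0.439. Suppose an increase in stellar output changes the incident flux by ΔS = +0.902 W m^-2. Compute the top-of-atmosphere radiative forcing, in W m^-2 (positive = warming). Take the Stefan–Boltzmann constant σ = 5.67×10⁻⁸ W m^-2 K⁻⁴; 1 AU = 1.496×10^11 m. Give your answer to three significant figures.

d = 18.2 × 1.496×10^11 m = 2.723×10^12 m.
S = L/(4πd²) = 21.47 W m^-2.
Only a fraction (1−α) is absorbed and it's spread over 4πR², so ΔF = (1−α)ΔS/4 = 0.1265 W m^-2.

0.127 W m^-2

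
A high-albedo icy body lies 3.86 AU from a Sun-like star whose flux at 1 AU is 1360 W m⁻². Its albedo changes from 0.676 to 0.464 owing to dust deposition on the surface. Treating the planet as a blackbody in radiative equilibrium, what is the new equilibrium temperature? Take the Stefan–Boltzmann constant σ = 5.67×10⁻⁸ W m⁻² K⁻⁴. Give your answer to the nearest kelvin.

121 kelvin

Irradiance scales as 1/d², so S = 1360 W m⁻² × (1/3.86)² = 91.28 W m⁻².
With the new albedo, S(1−α₂)/4 = 12.23 W m⁻², so T₂ = 121.2 K.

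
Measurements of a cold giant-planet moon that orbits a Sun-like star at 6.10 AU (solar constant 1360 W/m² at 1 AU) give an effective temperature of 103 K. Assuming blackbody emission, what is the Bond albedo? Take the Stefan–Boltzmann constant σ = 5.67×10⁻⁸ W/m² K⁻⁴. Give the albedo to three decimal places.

0.302

Irradiance scales as 1/d², so S = 1360 W/m² × (1/6.10)² = 36.55 W/m².
Energy balance: S(1−α)/4 = σT⁴, so 1−α = 4σT⁴/S.
4σT⁴ = 4·5.67×10⁻⁸·(103)⁴ = 25.53 W/m².
Hence α = 1 − 25.53/36.55 = 0.3016.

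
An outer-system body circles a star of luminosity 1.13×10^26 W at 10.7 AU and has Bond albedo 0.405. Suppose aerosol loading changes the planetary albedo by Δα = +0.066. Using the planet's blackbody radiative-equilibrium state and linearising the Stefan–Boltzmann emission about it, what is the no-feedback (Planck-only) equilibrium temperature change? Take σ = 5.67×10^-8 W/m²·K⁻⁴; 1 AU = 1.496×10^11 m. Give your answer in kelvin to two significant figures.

-1.5 K

Orbital distance: d = 10.7 AU = 1.601×10^12 m.
Flux at the orbit: S = L/(4πd²) = 1.13×10^26/(4π·(1.60×10^12)²) = 3.509 W/m².
The baseline emission temperature is T_e = 55.08 K.
TOA radiative forcing: ΔF = −S·Δα/4 = −3.509·(+0.066)/4 = -0.05791 W/m².
Linearising σT⁴ gives d(σT⁴)/dT = 4σT_e³ = 0.03791 W/m² per K.
So ΔT₀ = -0.05791/0.03791 = -1.53 K.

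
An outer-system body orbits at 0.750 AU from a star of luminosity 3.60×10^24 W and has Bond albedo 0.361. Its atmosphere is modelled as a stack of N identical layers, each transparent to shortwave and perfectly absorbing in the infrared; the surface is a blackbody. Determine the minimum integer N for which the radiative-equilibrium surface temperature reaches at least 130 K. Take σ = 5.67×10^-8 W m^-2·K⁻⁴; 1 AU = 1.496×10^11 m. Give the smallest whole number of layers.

4

Orbital distance: d = 0.750 AU = 1.122×10^11 m.
S = L/(4πd²) = 22.76 W m^-2.
The effective emission temperature is T_e = [S(1−α)/(4σ)]^¼ = 89.48 K.
Since T_s⁴ = (N+1)T_e⁴, we need N ≥ (T_s/T_e)⁴ − 1 = 3.455.
Rounding up, N = 4.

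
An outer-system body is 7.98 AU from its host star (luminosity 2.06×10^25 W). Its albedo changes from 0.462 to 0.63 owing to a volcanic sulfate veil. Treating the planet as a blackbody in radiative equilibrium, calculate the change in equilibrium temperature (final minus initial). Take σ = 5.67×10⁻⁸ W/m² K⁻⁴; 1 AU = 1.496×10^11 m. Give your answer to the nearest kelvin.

-4 K

d = 7.98 × 1.496×10^11 m = 1.194×10^12 m.
Flux at the orbit: S = L/(4πd²) = 2.06×10^25/(4π·(1.19×10^12)²) = 1.150 W/m².
Before: T₁ = [1.150·0.538/(4σ)]^(1/4) = 40.64 K.
With α = 0.63, T₂ = 37.01 K.
ΔT = T₂ − T₁ = -3.631 K.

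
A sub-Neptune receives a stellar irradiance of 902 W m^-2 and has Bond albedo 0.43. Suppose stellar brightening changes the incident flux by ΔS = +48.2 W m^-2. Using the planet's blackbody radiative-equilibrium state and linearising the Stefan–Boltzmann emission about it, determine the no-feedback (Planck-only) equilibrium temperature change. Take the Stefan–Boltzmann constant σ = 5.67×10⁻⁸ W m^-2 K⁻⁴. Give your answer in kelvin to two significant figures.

Unperturbed T_e = [902.0·(1−0.43)/(4σ)]^¼ = 218.2 K.
ΔF = Δ[S(1−α)]/4 = (1−0.43)·+48.2/4 = 6.869 W m^-2.
The Planck feedback parameter is 4σT_e³ = 2.356 W m^-2/K.
Hence the no-feedback warming is ΔF/(4σT_e³) = 2.92 K.

2.9 K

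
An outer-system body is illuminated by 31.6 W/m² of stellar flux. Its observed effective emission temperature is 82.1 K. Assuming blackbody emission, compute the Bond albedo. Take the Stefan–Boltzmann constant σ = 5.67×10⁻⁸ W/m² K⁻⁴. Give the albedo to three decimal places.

Energy balance: S(1−α)/4 = σT⁴, so 1−α = 4σT⁴/S.
4σT⁴ = 4·5.67×10⁻⁸·(82.1)⁴ = 10.30 W/m².
1−α = 10.30/31.60 = 0.3261, so α = 0.6739.

0.674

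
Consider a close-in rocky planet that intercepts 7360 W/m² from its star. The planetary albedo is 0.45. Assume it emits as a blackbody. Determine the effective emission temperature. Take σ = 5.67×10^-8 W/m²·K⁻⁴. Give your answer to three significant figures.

366 K

Absorbed flux (global mean): S(1−α)/4 = 7360·0.55/4 = 1012 W/m².
In equilibrium σT⁴ equals this, so T = 365.5 K.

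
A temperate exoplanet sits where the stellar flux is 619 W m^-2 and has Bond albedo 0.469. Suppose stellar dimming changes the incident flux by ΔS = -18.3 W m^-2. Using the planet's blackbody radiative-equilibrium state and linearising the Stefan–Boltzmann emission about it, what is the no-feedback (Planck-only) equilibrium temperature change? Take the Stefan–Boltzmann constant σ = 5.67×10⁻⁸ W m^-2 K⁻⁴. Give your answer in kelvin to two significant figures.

-1.4 kelvin

Unperturbed T_e = [619.0·(1−0.469)/(4σ)]^¼ = 195.1 K.
TOA radiative forcing: ΔF = (1−α)ΔS/4 = 0.531·(-18.3)/4 = -2.429 W m^-2.
Linearising σT⁴ gives d(σT⁴)/dT = 4σT_e³ = 1.685 W m^-2 per K.
Hence the no-feedback warming is ΔF/(4σT_e³) = -1.44 K.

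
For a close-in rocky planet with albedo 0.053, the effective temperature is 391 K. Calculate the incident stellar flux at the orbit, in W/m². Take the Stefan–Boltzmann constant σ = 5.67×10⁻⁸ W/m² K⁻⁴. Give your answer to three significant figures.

5600 W/m²

From S(1−α)/4 = σT⁴: S = 4σT⁴/(1−α).
σT⁴ = 5.67×10⁻⁸·(391)⁴ = 1325 W/m².
S = 4·1325/0.947 = 5598 W/m².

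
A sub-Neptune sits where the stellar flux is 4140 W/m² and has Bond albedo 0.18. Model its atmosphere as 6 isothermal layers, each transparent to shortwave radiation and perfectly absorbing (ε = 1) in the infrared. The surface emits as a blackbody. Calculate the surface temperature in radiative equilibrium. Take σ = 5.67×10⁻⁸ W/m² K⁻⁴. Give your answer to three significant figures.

The effective emission temperature is T_e = [S(1−α)/(4σ)]^¼ = 349.8 K.
For an N-layer opaque stack, T_s⁴ = (N+1)T_e⁴, hence T_s = (7)^(1/4)×349.8 K = 568.9 K.

569 K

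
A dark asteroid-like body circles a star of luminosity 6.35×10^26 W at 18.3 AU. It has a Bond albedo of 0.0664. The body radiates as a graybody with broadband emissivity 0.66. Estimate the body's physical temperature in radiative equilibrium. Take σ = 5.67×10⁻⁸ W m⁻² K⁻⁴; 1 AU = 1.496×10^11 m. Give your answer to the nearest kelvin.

81 K

d = 18.3 × 1.496×10^11 m = 2.738×10^12 m.
S = L/(4πd²) = 6.742 W m⁻².
Absorbed flux (global mean): S(1−α)/4 = 6.742·0.934/4 = 1.574 W m⁻².
Radiative balance εσT⁴ = 1.574 gives T = [1.574/(0.66·σ)]^(1/4) = 80.53 K.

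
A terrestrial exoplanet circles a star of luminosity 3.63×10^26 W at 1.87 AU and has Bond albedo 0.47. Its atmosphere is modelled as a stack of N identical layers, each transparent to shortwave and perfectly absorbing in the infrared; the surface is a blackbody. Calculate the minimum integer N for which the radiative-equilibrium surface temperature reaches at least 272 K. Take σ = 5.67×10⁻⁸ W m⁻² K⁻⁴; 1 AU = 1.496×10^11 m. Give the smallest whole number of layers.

6

d = 1.87 × 1.496×10^11 m = 2.798×10^11 m.
S = L/(4πd²) = 369.1 W m⁻².
Top-of-atmosphere balance: σT_e⁴ = S(1−α)/4 = 48.91 W m⁻² → T_e = 171.4 K.
T_s = (N+1)^(1/4)·T_e ≥ 272 K requires N+1 ≥ (T_s/T_e)⁴ = (272/171.4)⁴ = 6.346.
The minimum whole number is N = 6.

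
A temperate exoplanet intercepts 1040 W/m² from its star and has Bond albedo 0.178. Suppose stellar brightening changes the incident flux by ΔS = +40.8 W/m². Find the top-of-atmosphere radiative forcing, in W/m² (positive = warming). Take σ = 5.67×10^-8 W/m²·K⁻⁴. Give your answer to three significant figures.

8.38 W/m²

Only a fraction (1−α) is absorbed and it's spread over 4πR², so ΔF = (1−α)ΔS/4 = 8.384 W/m².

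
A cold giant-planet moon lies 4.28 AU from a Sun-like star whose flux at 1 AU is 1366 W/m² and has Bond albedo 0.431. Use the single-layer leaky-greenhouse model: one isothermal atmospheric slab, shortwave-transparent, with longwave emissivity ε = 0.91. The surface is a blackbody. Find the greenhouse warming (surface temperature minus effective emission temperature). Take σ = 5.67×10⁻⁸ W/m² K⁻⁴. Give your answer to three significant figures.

19.2 K

Flux at the orbit: S = 1366/(4.28)² = 74.57 W/m².
The planet radiates to space at T_e = [S(1−α)/(4σ)]^(1/4) = 117.0 K.
Surface balance with a leaky layer gives σT_s⁴ = σT_e⁴·2/(2−ε), so T_s = T_e·[2/(2−0.91)]^(1/4) = 136.1 K.
Greenhouse warming: T_s − T_e = 19.16 K.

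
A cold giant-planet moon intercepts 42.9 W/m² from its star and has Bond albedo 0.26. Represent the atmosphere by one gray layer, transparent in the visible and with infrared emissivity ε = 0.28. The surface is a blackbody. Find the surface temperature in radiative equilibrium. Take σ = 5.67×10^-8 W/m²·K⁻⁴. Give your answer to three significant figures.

At the top of the atmosphere, σT_e⁴ = S(1−α)/4 = 7.936 W/m², giving T_e = 108.8 K.
Surface balance with a leaky layer gives σT_s⁴ = σT_e⁴·2/(2−ε), so T_s = T_e·[2/(2−0.28)]^(1/4) = 113.0 K.

113 K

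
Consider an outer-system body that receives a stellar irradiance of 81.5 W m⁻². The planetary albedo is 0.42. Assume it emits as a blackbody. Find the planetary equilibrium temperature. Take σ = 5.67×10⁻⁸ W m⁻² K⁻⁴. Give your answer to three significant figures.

Averaging over the sphere, the absorbed flux is S(1−α)/4 = 11.82 W m⁻².
In equilibrium σT⁴ equals this, so T = 120.2 K.

120 K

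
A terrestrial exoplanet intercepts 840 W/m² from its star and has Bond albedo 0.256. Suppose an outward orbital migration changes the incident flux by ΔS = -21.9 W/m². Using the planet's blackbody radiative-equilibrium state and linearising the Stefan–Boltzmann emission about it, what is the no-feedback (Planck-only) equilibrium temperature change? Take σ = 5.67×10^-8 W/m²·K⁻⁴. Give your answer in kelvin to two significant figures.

-1.5 K

Reference equilibrium: T_e = [S(1−α)/(4σ)]^(1/4) = 229.1 K.
ΔF = Δ[S(1−α)]/4 = (1−0.256)·-21.9/4 = -4.073 W/m².
Linearising σT⁴ gives d(σT⁴)/dT = 4σT_e³ = 2.728 W/m² per K.
ΔT₀ = ΔF/λ_P = -4.073/2.728 = -1.49 K.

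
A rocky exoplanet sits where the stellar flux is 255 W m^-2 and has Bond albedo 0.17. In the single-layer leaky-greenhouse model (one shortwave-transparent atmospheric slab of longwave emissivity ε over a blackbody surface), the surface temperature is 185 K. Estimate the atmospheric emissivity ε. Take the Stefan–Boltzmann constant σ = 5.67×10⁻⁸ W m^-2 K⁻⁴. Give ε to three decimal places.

0.407

First, T_e = [255.0·(1−0.17)/(4σ)]^(1/4) = 174.8 K.
T_s⁴ = T_e⁴·2/(2−ε) → ε = 2 − 2(T_e/T_s)⁴ = 2 − 2·(174.8/185)⁴ = 0.4066.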